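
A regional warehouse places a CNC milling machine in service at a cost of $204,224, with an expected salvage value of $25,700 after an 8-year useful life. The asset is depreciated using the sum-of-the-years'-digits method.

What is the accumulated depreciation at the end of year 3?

Depreciable base = $204,224 − $25,700 = $178,524.
Sum of the years' digits = 8+7+6+5+4+3+2+1 = 36.
Year 1: $178,524 × 8/36 = $39,672. Book value $164,552.
Year 2: $178,524 × 7/36 = $34,713. Book value $129,839.
Year 3: $178,524 × 6/36 = $29,754. Book value $100,085.
Accumulated through year 3 = $204,224 − $100,085 = $104,139.

$104,139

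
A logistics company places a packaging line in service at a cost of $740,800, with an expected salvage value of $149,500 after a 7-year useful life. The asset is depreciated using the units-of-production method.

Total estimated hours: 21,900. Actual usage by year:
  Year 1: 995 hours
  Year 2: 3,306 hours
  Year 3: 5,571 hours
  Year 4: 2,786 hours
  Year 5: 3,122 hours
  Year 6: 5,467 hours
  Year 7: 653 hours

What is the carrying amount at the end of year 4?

Depreciable base = $740,800 − $149,500 = $591,300.
Rate = $591,300 / 21,900 hours = $27 per hour.
Year 1: 995 × $27 = $26,865. Book value $713,935.
Year 2: 3,306 × $27 = $89,262. Book value $624,673.
Year 3: 5,571 × $27 = $150,417. Book value $474,256.
Year 4: 2,786 × $27 = $75,222. Book value $399,034.

$399,034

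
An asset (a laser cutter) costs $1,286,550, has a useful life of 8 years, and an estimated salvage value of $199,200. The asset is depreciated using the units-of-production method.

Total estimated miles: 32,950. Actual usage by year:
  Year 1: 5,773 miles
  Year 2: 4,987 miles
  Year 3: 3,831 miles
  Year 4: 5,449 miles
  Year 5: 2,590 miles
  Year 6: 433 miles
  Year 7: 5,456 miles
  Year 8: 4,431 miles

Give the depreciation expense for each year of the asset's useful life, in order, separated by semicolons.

Depreciable base = $1,286,550 − $199,200 = $1,087,350.
Rate = $1,087,350 / 32,950 miles = $33 per mile.
Year 1: 5,773 × $33 = $190,509. Book value $1,096,041.
Year 2: 4,987 × $33 = $164,571. Book value $931,470.
Year 3: 3,831 × $33 = $126,423. Book value $805,047.
Year 4: 5,449 × $33 = $179,817. Book value $625,230.
Year 5: 2,590 × $33 = $85,470. Book value $539,760.
Year 6: 433 × $33 = $14,289. Book value $525,471.
Year 7: 5,456 × $33 = $180,048. Book value $345,423.
Year 8: 4,431 × $33 = $146,223. Book value $199,200.

$190,509; $164,571; $126,423; $179,817; $85,470; $14,289; $180,048; $146,223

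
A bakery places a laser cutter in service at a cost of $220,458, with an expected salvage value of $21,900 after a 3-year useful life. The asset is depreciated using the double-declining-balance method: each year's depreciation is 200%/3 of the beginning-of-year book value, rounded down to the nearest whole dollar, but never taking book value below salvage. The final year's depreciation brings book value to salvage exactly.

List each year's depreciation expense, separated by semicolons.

$146,972; $48,990; $2,596

Depreciable base = $220,458 − $21,900 = $198,558.
Year 1: ⌊$220,458 × 200%/3⌋ = $146,972. Book value $73,486.
Year 2: ⌊$73,486 × 200%/3⌋ = $48,990. Book value $24,496.
Year 3 (final): $24,496 − $21,900 = $2,596. Book value $21,900.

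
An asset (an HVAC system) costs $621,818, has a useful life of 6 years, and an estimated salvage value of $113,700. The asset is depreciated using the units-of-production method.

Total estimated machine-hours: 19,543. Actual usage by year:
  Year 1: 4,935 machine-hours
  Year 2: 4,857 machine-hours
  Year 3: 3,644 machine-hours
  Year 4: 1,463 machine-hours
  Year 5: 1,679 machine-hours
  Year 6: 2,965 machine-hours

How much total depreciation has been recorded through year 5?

$431,028

Depreciable base = $621,818 − $113,700 = $508,118.
Rate = $508,118 / 19,543 machine-hours = $26 per machine-hour.
Year 1: 4,935 × $26 = $128,310. Book value $493,508.
Year 2: 4,857 × $26 = $126,282. Book value $367,226.
Year 3: 3,644 × $26 = $94,744. Book value $272,482.
Year 4: 1,463 × $26 = $38,038. Book value $234,444.
Year 5: 1,679 × $26 = $43,654. Book value $190,790.
Accumulated through year 5 = $621,818 − $190,790 = $431,028.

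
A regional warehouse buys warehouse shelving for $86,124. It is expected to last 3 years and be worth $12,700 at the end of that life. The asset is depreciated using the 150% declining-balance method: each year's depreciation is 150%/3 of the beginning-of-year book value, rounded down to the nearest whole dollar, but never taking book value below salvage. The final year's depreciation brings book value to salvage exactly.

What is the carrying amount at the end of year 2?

Depreciable base = $86,124 − $12,700 = $73,424.
Year 1: ⌊$86,124 × 150%/3⌋ = $43,062. Book value $43,062.
Year 2: ⌊$43,062 × 150%/3⌋ = $21,531. Book value $21,531.

$21,531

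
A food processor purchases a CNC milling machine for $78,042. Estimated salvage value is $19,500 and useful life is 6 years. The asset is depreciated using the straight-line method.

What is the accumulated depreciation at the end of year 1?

Depreciable base = $78,042 − $19,500 = $58,542.
Annual expense = $58,542 / 6 = $9,757.
End of year 1: book value $68,285.
Accumulated through year 1 = $78,042 − $68,285 = $9,757.

$9,757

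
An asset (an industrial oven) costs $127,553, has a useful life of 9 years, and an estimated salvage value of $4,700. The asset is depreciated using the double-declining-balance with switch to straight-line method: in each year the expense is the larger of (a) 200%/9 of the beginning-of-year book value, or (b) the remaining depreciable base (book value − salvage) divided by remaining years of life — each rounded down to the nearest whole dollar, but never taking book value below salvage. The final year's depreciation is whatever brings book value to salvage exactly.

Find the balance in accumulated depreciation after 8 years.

Depreciable base = $127,553 − $4,700 = $122,853.
Year 1: DB = ⌊$127,553 × 200%/9⌋ = $28,345; SL = ⌊$122,853/9⌋ = $13,650 → take DB $28,345. Book value $99,208.
Year 2: DB = ⌊$99,208 × 200%/9⌋ = $22,046; SL = ⌊$94,508/8⌋ = $11,813 → take DB $22,046. Book value $77,162.
Year 3: DB = ⌊$77,162 × 200%/9⌋ = $17,147; SL = ⌊$72,462/7⌋ = $10,351 → take DB $17,147. Book value $60,015.
Year 4: DB = ⌊$60,015 × 200%/9⌋ = $13,336; SL = ⌊$55,315/6⌋ = $9,219 → take DB $13,336. Book value $46,679.
Year 5: DB = ⌊$46,679 × 200%/9⌋ = $10,373; SL = ⌊$41,979/5⌋ = $8,395 → take DB $10,373. Book value $36,306.
Year 6: DB = ⌊$36,306 × 200%/9⌋ = $8,068; SL = ⌊$31,606/4⌋ = $7,901 → take DB $8,068. Book value $28,238.
Year 7: DB = ⌊$28,238 × 200%/9⌋ = $6,275; SL = ⌊$23,538/3⌋ = $7,846 → take SL $7,846. Book value $20,392.
Year 8: DB = ⌊$20,392 × 200%/9⌋ = $4,531; SL = ⌊$15,692/2⌋ = $7,846 → take SL $7,846. Book value $12,546.
Accumulated through year 8 = $127,553 − $12,546 = $115,007.

$115,007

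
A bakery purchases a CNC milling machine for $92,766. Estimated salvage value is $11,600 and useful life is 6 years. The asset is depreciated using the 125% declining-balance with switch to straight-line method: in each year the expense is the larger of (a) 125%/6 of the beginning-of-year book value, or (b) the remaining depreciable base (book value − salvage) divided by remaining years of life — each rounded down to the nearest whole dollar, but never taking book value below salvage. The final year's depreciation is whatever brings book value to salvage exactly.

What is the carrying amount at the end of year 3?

$46,028

Depreciable base = $92,766 − $11,600 = $81,166.
Year 1: DB = ⌊$92,766 × 125%/6⌋ = $19,326; SL = ⌊$81,166/6⌋ = $13,527 → take DB $19,326. Book value $73,440.
Year 2: DB = ⌊$73,440 × 125%/6⌋ = $15,300; SL = ⌊$61,840/5⌋ = $12,368 → take DB $15,300. Book value $58,140.
Year 3: DB = ⌊$58,140 × 125%/6⌋ = $12,112; SL = ⌊$46,540/4⌋ = $11,635 → take DB $12,112. Book value $46,028.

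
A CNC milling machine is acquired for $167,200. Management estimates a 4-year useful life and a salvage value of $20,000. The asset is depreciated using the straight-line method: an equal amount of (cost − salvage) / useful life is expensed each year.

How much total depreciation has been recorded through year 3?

Depreciable base = $167,200 − $20,000 = $147,200.
Annual expense = $147,200 / 4 = $36,800.
End of year 1: book value $130,400.
End of year 2: book value $93,600.
End of year 3: book value $56,800.
Accumulated through year 3 = $167,200 − $56,800 = $110,400.

$110,400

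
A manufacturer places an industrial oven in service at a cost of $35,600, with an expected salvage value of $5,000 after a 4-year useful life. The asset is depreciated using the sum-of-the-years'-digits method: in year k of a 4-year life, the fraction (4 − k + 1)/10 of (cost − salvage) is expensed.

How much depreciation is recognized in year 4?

Depreciable base = $35,600 − $5,000 = $30,600.
Sum of the years' digits = 4+3+2+1 = 10.
Year 1: $30,600 × 4/10 = $12,240. Book value $23,360.
Year 2: $30,600 × 3/10 = $9,180. Book value $14,180.
Year 3: $30,600 × 2/10 = $6,120. Book value $8,060.
Year 4: $30,600 × 1/10 = $3,060. Book value $5,000.

$3,060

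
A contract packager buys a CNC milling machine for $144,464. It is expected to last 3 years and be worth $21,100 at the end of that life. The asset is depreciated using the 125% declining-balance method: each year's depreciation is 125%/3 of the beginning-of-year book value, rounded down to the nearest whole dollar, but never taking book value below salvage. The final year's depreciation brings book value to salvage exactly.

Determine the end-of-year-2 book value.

$49,159

Depreciable base = $144,464 − $21,100 = $123,364.
Year 1: ⌊$144,464 × 125%/3⌋ = $60,193. Book value $84,271.
Year 2: ⌊$84,271 × 125%/3⌋ = $35,112. Book value $49,159.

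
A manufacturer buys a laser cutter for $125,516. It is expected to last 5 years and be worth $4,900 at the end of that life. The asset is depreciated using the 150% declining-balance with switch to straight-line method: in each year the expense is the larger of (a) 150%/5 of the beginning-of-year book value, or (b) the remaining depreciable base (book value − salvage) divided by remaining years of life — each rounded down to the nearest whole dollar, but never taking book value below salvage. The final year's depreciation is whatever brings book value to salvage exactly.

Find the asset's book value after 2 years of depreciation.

Depreciable base = $125,516 − $4,900 = $120,616.
Year 1: DB = ⌊$125,516 × 150%/5⌋ = $37,654; SL = ⌊$120,616/5⌋ = $24,123 → take DB $37,654. Book value $87,862.
Year 2: DB = ⌊$87,862 × 150%/5⌋ = $26,358; SL = ⌊$82,962/4⌋ = $20,740 → take DB $26,358. Book value $61,504.

$61,504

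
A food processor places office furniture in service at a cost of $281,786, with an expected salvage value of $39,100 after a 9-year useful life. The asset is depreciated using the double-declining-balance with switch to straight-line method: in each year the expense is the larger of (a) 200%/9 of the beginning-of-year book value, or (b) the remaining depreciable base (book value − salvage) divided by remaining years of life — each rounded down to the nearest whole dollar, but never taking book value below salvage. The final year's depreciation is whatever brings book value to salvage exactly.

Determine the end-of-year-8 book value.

Depreciable base = $281,786 − $39,100 = $242,686.
Year 1: DB = ⌊$281,786 × 200%/9⌋ = $62,619; SL = ⌊$242,686/9⌋ = $26,965 → take DB $62,619. Book value $219,167.
Year 2: DB = ⌊$219,167 × 200%/9⌋ = $48,703; SL = ⌊$180,067/8⌋ = $22,508 → take DB $48,703. Book value $170,464.
Year 3: DB = ⌊$170,464 × 200%/9⌋ = $37,880; SL = ⌊$131,364/7⌋ = $18,766 → take DB $37,880. Book value $132,584.
Year 4: DB = ⌊$132,584 × 200%/9⌋ = $29,463; SL = ⌊$93,484/6⌋ = $15,580 → take DB $29,463. Book value $103,121.
Year 5: DB = ⌊$103,121 × 200%/9⌋ = $22,915; SL = ⌊$64,021/5⌋ = $12,804 → take DB $22,915. Book value $80,206.
Year 6: DB = ⌊$80,206 × 200%/9⌋ = $17,823; SL = ⌊$41,106/4⌋ = $10,276 → take DB $17,823. Book value $62,383.
Year 7: DB = ⌊$62,383 × 200%/9⌋ = $13,862; SL = ⌊$23,283/3⌋ = $7,761 → take DB $13,862. Book value $48,521.
Year 8: DB = ⌊$48,521 × 200%/9⌋ = $10,782; SL = ⌊$9,421/2⌋ = $4,710 → take DB $10,782, capped at $9,421. Book value $39,100.

$39,100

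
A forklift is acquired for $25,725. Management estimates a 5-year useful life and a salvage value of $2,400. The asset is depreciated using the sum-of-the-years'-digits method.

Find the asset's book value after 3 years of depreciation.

Depreciable base = $25,725 − $2,400 = $23,325.
Sum of the years' digits = 5+4+3+2+1 = 15.
Year 1: $23,325 × 5/15 = $7,775. Book value $17,950.
Year 2: $23,325 × 4/15 = $6,220. Book value $11,730.
Year 3: $23,325 × 3/15 = $4,665. Book value $7,065.

$7,065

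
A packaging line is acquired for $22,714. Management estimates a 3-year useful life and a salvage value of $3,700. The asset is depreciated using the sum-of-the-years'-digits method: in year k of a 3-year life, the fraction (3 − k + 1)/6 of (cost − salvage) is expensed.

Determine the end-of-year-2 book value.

$6,869

Depreciable base = $22,714 − $3,700 = $19,014.
Sum of the years' digits = 3+2+1 = 6.
Year 1: $19,014 × 3/6 = $9,507. Book value $13,207.
Year 2: $19,014 × 2/6 = $6,338. Book value $6,869.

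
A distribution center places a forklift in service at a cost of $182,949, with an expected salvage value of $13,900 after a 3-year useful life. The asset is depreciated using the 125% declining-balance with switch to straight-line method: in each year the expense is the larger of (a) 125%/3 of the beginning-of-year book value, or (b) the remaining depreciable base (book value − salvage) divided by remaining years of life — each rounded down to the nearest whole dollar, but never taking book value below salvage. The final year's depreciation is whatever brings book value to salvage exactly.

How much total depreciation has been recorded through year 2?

$122,638

Depreciable base = $182,949 − $13,900 = $169,049.
Year 1: DB = ⌊$182,949 × 125%/3⌋ = $76,228; SL = ⌊$169,049/3⌋ = $56,349 → take DB $76,228. Book value $106,721.
Year 2: DB = ⌊$106,721 × 125%/3⌋ = $44,467; SL = ⌊$92,821/2⌋ = $46,410 → take SL $46,410. Book value $60,311.
Accumulated through year 2 = $182,949 − $60,311 = $122,638.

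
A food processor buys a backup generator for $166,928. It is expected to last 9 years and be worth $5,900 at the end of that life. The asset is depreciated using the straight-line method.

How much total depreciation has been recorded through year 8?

$143,136

Depreciable base = $166,928 − $5,900 = $161,028.
Annual expense = $161,028 / 9 = $17,892.
End of year 1: book value $149,036.
End of year 2: book value $131,144.
End of year 3: book value $113,252.
End of year 4: book value $95,360.
End of year 5: book value $77,468.
End of year 6: book value $59,576.
End of year 7: book value $41,684.
End of year 8: book value $23,792.
Accumulated through year 8 = $166,928 − $23,792 = $143,136.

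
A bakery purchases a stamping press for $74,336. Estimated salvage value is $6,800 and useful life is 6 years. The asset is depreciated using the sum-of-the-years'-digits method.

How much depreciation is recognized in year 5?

Depreciable base = $74,336 − $6,800 = $67,536.
Sum of the years' digits = 6+5+4+3+2+1 = 21.
Year 1: $67,536 × 6/21 = $19,296. Book value $55,040.
Year 2: $67,536 × 5/21 = $16,080. Book value $38,960.
Year 3: $67,536 × 4/21 = $12,864. Book value $26,096.
Year 4: $67,536 × 3/21 = $9,648. Book value $16,448.
Year 5: $67,536 × 2/21 = $6,432. Book value $10,016.

$6,432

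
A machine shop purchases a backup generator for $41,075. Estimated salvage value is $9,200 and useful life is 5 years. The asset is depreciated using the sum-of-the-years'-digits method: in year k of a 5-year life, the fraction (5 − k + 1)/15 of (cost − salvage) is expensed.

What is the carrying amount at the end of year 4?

$11,325

Depreciable base = $41,075 − $9,200 = $31,875.
Sum of the years' digits = 5+4+3+2+1 = 15.
Year 1: $31,875 × 5/15 = $10,625. Book value $30,450.
Year 2: $31,875 × 4/15 = $8,500. Book value $21,950.
Year 3: $31,875 × 3/15 = $6,375. Book value $15,575.
Year 4: $31,875 × 2/15 = $4,250. Book value $11,325.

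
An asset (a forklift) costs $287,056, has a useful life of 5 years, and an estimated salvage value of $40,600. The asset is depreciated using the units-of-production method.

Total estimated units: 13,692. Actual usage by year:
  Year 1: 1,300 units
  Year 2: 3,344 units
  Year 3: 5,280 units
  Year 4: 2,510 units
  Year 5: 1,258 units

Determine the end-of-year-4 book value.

Depreciable base = $287,056 − $40,600 = $246,456.
Rate = $246,456 / 13,692 units = $18 per unit.
Year 1: 1,300 × $18 = $23,400. Book value $263,656.
Year 2: 3,344 × $18 = $60,192. Book value $203,464.
Year 3: 5,280 × $18 = $95,040. Book value $108,424.
Year 4: 2,510 × $18 = $45,180. Book value $63,244.

$63,244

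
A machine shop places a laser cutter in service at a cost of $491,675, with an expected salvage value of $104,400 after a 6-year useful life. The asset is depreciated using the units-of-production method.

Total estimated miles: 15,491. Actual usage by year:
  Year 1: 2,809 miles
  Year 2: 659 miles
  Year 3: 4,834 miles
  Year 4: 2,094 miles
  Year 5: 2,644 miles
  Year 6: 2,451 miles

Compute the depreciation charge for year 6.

Depreciable base = $491,675 − $104,400 = $387,275.
Rate = $387,275 / 15,491 miles = $25 per mile.
Year 1: 2,809 × $25 = $70,225. Book value $421,450.
Year 2: 659 × $25 = $16,475. Book value $404,975.
Year 3: 4,834 × $25 = $120,850. Book value $284,125.
Year 4: 2,094 × $25 = $52,350. Book value $231,775.
Year 5: 2,644 × $25 = $66,100. Book value $165,675.
Year 6: 2,451 × $25 = $61,275. Book value $104,400.

$61,275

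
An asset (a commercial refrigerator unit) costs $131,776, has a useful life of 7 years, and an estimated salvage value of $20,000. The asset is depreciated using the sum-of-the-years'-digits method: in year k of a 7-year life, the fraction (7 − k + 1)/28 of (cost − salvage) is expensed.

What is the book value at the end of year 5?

Depreciable base = $131,776 − $20,000 = $111,776.
Sum of the years' digits = 7+6+5+4+3+2+1 = 28.
Year 1: $111,776 × 7/28 = $27,944. Book value $103,832.
Year 2: $111,776 × 6/28 = $23,952. Book value $79,880.
Year 3: $111,776 × 5/28 = $19,960. Book value $59,920.
Year 4: $111,776 × 4/28 = $15,968. Book value $43,952.
Year 5: $111,776 × 3/28 = $11,976. Book value $31,976.

$31,976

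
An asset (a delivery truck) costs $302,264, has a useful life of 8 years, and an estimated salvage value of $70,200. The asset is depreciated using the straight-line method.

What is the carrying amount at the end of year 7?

Depreciable base = $302,264 − $70,200 = $232,064.
Annual expense = $232,064 / 8 = $29,008.
End of year 1: book value $273,256.
End of year 2: book value $244,248.
End of year 3: book value $215,240.
End of year 4: book value $186,232.
End of year 5: book value $157,224.
End of year 6: book value $128,216.
End of year 7: book value $99,208.

$99,208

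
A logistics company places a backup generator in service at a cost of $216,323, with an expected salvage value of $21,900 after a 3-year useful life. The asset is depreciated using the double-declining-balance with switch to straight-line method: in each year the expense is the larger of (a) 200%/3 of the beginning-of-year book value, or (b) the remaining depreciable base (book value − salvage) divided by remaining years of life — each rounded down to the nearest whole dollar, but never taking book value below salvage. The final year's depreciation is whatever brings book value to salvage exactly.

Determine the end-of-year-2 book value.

$24,036

Depreciable base = $216,323 − $21,900 = $194,423.
Year 1: DB = ⌊$216,323 × 200%/3⌋ = $144,215; SL = ⌊$194,423/3⌋ = $64,807 → take DB $144,215. Book value $72,108.
Year 2: DB = ⌊$72,108 × 200%/3⌋ = $48,072; SL = ⌊$50,208/2⌋ = $25,104 → take DB $48,072. Book value $24,036.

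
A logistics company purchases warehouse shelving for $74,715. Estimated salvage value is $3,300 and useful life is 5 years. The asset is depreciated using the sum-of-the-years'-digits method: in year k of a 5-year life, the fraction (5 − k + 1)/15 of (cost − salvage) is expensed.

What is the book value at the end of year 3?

$17,583

Depreciable base = $74,715 − $3,300 = $71,415.
Sum of the years' digits = 5+4+3+2+1 = 15.
Year 1: $71,415 × 5/15 = $23,805. Book value $50,910.
Year 2: $71,415 × 4/15 = $19,044. Book value $31,866.
Year 3: $71,415 × 3/15 = $14,283. Book value $17,583.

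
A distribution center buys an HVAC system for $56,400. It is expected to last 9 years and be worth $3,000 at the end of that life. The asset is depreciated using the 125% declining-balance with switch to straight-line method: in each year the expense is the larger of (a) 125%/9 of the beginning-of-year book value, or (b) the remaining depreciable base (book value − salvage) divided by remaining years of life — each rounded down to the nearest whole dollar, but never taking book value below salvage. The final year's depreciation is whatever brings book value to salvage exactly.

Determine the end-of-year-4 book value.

$30,512

Depreciable base = $56,400 − $3,000 = $53,400.
Year 1: DB = ⌊$56,400 × 125%/9⌋ = $7,833; SL = ⌊$53,400/9⌋ = $5,933 → take DB $7,833. Book value $48,567.
Year 2: DB = ⌊$48,567 × 125%/9⌋ = $6,745; SL = ⌊$45,567/8⌋ = $5,695 → take DB $6,745. Book value $41,822.
Year 3: DB = ⌊$41,822 × 125%/9⌋ = $5,808; SL = ⌊$38,822/7⌋ = $5,546 → take DB $5,808. Book value $36,014.
Year 4: DB = ⌊$36,014 × 125%/9⌋ = $5,001; SL = ⌊$33,014/6⌋ = $5,502 → take SL $5,502. Book value $30,512.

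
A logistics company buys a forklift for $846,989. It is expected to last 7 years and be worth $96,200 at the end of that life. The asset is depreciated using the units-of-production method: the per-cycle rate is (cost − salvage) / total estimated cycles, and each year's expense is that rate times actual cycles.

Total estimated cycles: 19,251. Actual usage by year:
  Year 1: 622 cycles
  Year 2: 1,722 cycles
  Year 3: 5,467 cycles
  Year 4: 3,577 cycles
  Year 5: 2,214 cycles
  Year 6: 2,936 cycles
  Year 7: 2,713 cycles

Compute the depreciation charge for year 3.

$213,213

Depreciable base = $846,989 − $96,200 = $750,789.
Rate = $750,789 / 19,251 cycles = $39 per cycle.
Year 1: 622 × $39 = $24,258. Book value $822,731.
Year 2: 1,722 × $39 = $67,158. Book value $755,573.
Year 3: 5,467 × $39 = $213,213. Book value $542,360.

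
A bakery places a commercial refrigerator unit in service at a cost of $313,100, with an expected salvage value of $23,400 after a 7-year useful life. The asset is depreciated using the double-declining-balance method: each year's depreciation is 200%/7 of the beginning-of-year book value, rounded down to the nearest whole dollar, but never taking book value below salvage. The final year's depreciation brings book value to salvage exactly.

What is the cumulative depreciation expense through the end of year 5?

Depreciable base = $313,100 − $23,400 = $289,700.
Year 1: ⌊$313,100 × 200%/7⌋ = $89,457. Book value $223,643.
Year 2: ⌊$223,643 × 200%/7⌋ = $63,898. Book value $159,745.
Year 3: ⌊$159,745 × 200%/7⌋ = $45,641. Book value $114,104.
Year 4: ⌊$114,104 × 200%/7⌋ = $32,601. Book value $81,503.
Year 5: ⌊$81,503 × 200%/7⌋ = $23,286. Book value $58,217.
Accumulated through year 5 = $313,100 − $58,217 = $254,883.

$254,883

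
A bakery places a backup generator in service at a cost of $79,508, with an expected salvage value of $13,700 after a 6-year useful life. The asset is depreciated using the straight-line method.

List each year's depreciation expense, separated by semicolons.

Depreciable base = $79,508 − $13,700 = $65,808.
Annual expense = $65,808 / 6 = $10,968.
End of year 1: book value $68,540.
End of year 2: book value $57,572.
End of year 3: book value $46,604.
End of year 4: book value $35,636.
End of year 5: book value $24,668.
End of year 6: book value $13,700.

$10,968; $10,968; $10,968; $10,968; $10,968; $10,968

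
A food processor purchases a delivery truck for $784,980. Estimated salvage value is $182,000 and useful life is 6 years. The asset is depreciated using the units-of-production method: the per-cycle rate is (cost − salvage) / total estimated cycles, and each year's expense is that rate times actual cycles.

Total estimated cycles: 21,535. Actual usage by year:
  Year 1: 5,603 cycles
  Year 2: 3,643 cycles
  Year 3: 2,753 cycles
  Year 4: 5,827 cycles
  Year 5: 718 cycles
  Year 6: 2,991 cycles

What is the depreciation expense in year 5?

Depreciable base = $784,980 − $182,000 = $602,980.
Rate = $602,980 / 21,535 cycles = $28 per cycle.
Year 1: 5,603 × $28 = $156,884. Book value $628,096.
Year 2: 3,643 × $28 = $102,004. Book value $526,092.
Year 3: 2,753 × $28 = $77,084. Book value $449,008.
Year 4: 5,827 × $28 = $163,156. Book value $285,852.
Year 5: 718 × $28 = $20,104. Book value $265,748.

$20,104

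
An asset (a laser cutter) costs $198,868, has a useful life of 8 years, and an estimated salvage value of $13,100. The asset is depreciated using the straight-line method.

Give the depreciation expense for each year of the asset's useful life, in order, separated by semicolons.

$23,221; $23,221; $23,221; $23,221; $23,221; $23,221; $23,221; $23,221

Depreciable base = $198,868 − $13,100 = $185,768.
Annual expense = $185,768 / 8 = $23,221.
End of year 1: book value $175,647.
End of year 2: book value $152,426.
End of year 3: book value $129,205.
End of year 4: book value $105,984.
End of year 5: book value $82,763.
End of year 6: book value $59,542.
End of year 7: book value $36,321.
End of year 8: book value $13,100.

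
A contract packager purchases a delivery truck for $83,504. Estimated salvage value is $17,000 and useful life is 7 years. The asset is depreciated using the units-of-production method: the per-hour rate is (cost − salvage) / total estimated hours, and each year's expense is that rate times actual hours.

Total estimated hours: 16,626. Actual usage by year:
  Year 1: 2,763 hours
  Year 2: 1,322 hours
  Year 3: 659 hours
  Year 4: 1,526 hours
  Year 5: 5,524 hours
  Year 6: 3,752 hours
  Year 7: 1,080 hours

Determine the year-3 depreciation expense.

$2,636

Depreciable base = $83,504 − $17,000 = $66,504.
Rate = $66,504 / 16,626 hours = $4 per hour.
Year 1: 2,763 × $4 = $11,052. Book value $72,452.
Year 2: 1,322 × $4 = $5,288. Book value $67,164.
Year 3: 659 × $4 = $2,636. Book value $64,528.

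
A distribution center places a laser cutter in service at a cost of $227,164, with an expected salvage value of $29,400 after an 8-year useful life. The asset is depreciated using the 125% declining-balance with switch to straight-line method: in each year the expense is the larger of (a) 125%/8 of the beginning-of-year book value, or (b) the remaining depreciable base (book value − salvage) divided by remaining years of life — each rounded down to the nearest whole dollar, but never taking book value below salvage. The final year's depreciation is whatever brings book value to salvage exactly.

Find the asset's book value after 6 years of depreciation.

$72,222

Depreciable base = $227,164 − $29,400 = $197,764.
Year 1: DB = ⌊$227,164 × 125%/8⌋ = $35,494; SL = ⌊$197,764/8⌋ = $24,720 → take DB $35,494. Book value $191,670.
Year 2: DB = ⌊$191,670 × 125%/8⌋ = $29,948; SL = ⌊$162,270/7⌋ = $23,181 → take DB $29,948. Book value $161,722.
Year 3: DB = ⌊$161,722 × 125%/8⌋ = $25,269; SL = ⌊$132,322/6⌋ = $22,053 → take DB $25,269. Book value $136,453.
Year 4: DB = ⌊$136,453 × 125%/8⌋ = $21,320; SL = ⌊$107,053/5⌋ = $21,410 → take SL $21,410. Book value $115,043.
Year 5: DB = ⌊$115,043 × 125%/8⌋ = $17,975; SL = ⌊$85,643/4⌋ = $21,410 → take SL $21,410. Book value $93,633.
Year 6: DB = ⌊$93,633 × 125%/8⌋ = $14,630; SL = ⌊$64,233/3⌋ = $21,411 → take SL $21,411. Book value $72,222.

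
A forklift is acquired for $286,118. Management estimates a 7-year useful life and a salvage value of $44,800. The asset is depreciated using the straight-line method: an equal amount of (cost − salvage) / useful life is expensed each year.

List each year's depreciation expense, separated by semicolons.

$34,474; $34,474; $34,474; $34,474; $34,474; $34,474; $34,474

Depreciable base = $286,118 − $44,800 = $241,318.
Annual expense = $241,318 / 7 = $34,474.
End of year 1: book value $251,644.
End of year 2: book value $217,170.
End of year 3: book value $182,696.
End of year 4: book value $148,222.
End of year 5: book value $113,748.
End of year 6: book value $79,274.
End of year 7: book value $44,800.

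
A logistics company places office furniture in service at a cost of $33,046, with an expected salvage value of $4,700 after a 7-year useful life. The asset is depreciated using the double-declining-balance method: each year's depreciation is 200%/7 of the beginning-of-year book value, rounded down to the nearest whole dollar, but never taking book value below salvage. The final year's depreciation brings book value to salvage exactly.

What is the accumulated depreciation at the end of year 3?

Depreciable base = $33,046 − $4,700 = $28,346.
Year 1: ⌊$33,046 × 200%/7⌋ = $9,441. Book value $23,605.
Year 2: ⌊$23,605 × 200%/7⌋ = $6,744. Book value $16,861.
Year 3: ⌊$16,861 × 200%/7⌋ = $4,817. Book value $12,044.
Accumulated through year 3 = $33,046 − $12,044 = $21,002.

$21,002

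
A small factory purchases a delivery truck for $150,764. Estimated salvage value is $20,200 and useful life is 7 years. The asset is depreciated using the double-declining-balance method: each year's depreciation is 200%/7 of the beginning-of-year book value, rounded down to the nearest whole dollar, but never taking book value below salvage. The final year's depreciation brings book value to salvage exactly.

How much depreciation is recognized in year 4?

Depreciable base = $150,764 − $20,200 = $130,564.
Year 1: ⌊$150,764 × 200%/7⌋ = $43,075. Book value $107,689.
Year 2: ⌊$107,689 × 200%/7⌋ = $30,768. Book value $76,921.
Year 3: ⌊$76,921 × 200%/7⌋ = $21,977. Book value $54,944.
Year 4: ⌊$54,944 × 200%/7⌋ = $15,698. Book value $39,246.

$15,698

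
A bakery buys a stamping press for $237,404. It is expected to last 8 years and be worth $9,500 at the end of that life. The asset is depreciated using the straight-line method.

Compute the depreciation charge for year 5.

Depreciable base = $237,404 − $9,500 = $227,904.
Annual expense = $227,904 / 8 = $28,488.

$28,488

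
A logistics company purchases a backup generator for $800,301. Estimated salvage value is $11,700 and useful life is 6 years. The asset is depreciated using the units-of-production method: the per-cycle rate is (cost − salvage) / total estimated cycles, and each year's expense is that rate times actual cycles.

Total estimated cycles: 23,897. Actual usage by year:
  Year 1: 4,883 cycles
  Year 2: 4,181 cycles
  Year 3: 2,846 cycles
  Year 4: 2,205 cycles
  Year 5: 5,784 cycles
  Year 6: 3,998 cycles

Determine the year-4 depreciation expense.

$72,765

Depreciable base = $800,301 − $11,700 = $788,601.
Rate = $788,601 / 23,897 cycles = $33 per cycle.
Year 1: 4,883 × $33 = $161,139. Book value $639,162.
Year 2: 4,181 × $33 = $137,973. Book value $501,189.
Year 3: 2,846 × $33 = $93,918. Book value $407,271.
Year 4: 2,205 × $33 = $72,765. Book value $334,506.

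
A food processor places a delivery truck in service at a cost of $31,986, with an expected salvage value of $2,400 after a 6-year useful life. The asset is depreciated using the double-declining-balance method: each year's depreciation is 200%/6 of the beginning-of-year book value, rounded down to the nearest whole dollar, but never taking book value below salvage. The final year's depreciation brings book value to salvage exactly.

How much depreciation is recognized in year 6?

$1,813

Depreciable base = $31,986 − $2,400 = $29,586.
Year 1: ⌊$31,986 × 200%/6⌋ = $10,662. Book value $21,324.
Year 2: ⌊$21,324 × 200%/6⌋ = $7,108. Book value $14,216.
Year 3: ⌊$14,216 × 200%/6⌋ = $4,738. Book value $9,478.
Year 4: ⌊$9,478 × 200%/6⌋ = $3,159. Book value $6,319.
Year 5: ⌊$6,319 × 200%/6⌋ = $2,106. Book value $4,213.
Year 6 (final): $4,213 − $2,400 = $1,813. Book value $2,400.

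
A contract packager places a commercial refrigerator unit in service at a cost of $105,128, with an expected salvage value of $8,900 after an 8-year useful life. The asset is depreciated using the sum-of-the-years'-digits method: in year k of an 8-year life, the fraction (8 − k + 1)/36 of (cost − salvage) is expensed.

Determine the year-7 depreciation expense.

Depreciable base = $105,128 − $8,900 = $96,228.
Sum of the years' digits = 8+7+6+5+4+3+2+1 = 36.
Year 1: $96,228 × 8/36 = $21,384. Book value $83,744.
Year 2: $96,228 × 7/36 = $18,711. Book value $65,033.
Year 3: $96,228 × 6/36 = $16,038. Book value $48,995.
Year 4: $96,228 × 5/36 = $13,365. Book value $35,630.
Year 5: $96,228 × 4/36 = $10,692. Book value $24,938.
Year 6: $96,228 × 3/36 = $8,019. Book value $16,919.
Year 7: $96,228 × 2/36 = $5,346. Book value $11,573.

$5,346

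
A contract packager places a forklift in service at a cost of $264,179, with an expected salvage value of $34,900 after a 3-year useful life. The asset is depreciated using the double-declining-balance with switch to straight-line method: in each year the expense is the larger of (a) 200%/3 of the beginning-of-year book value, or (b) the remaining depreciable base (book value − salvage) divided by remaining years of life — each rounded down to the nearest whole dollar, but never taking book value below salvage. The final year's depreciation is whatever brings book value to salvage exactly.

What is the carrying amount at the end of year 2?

$34,900

Depreciable base = $264,179 − $34,900 = $229,279.
Year 1: DB = ⌊$264,179 × 200%/3⌋ = $176,119; SL = ⌊$229,279/3⌋ = $76,426 → take DB $176,119. Book value $88,060.
Year 2: DB = ⌊$88,060 × 200%/3⌋ = $58,706; SL = ⌊$53,160/2⌋ = $26,580 → take DB $58,706, capped at $53,160. Book value $34,900.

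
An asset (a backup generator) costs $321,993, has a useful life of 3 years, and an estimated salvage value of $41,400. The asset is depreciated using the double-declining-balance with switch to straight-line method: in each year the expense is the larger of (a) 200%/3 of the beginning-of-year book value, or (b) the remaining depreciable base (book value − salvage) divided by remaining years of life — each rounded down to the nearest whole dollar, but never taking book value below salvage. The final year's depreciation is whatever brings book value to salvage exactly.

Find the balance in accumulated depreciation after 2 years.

$280,593

Depreciable base = $321,993 − $41,400 = $280,593.
Year 1: DB = ⌊$321,993 × 200%/3⌋ = $214,662; SL = ⌊$280,593/3⌋ = $93,531 → take DB $214,662. Book value $107,331.
Year 2: DB = ⌊$107,331 × 200%/3⌋ = $71,554; SL = ⌊$65,931/2⌋ = $32,965 → take DB $71,554, capped at $65,931. Book value $41,400.
Accumulated through year 2 = $321,993 − $41,400 = $280,593.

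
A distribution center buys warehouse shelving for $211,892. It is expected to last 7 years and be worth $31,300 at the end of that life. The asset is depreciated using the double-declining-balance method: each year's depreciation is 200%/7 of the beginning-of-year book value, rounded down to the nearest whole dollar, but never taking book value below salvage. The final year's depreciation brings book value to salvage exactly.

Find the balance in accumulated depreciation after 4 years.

Depreciable base = $211,892 − $31,300 = $180,592.
Year 1: ⌊$211,892 × 200%/7⌋ = $60,540. Book value $151,352.
Year 2: ⌊$151,352 × 200%/7⌋ = $43,243. Book value $108,109.
Year 3: ⌊$108,109 × 200%/7⌋ = $30,888. Book value $77,221.
Year 4: ⌊$77,221 × 200%/7⌋ = $22,063. Book value $55,158.
Accumulated through year 4 = $211,892 − $55,158 = $156,734.

$156,734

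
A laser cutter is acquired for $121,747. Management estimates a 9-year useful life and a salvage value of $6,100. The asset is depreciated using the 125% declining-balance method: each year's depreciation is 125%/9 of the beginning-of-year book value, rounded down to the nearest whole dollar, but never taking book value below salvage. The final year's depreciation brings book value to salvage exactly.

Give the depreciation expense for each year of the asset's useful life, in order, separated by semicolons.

Depreciable base = $121,747 − $6,100 = $115,647.
Year 1: ⌊$121,747 × 125%/9⌋ = $16,909. Book value $104,838.
Year 2: ⌊$104,838 × 125%/9⌋ = $14,560. Book value $90,278.
Year 3: ⌊$90,278 × 125%/9⌋ = $12,538. Book value $77,740.
Year 4: ⌊$77,740 × 125%/9⌋ = $10,797. Book value $66,943.
Year 5: ⌊$66,943 × 125%/9⌋ = $9,297. Book value $57,646.
Year 6: ⌊$57,646 × 125%/9⌋ = $8,006. Book value $49,640.
Year 7: ⌊$49,640 × 125%/9⌋ = $6,894. Book value $42,746.
Year 8: ⌊$42,746 × 125%/9⌋ = $5,936. Book value $36,810.
Year 9 (final): $36,810 − $6,100 = $30,710. Book value $6,100.

$16,909; $14,560; $12,538; $10,797; $9,297; $8,006; $6,894; $5,936; $30,710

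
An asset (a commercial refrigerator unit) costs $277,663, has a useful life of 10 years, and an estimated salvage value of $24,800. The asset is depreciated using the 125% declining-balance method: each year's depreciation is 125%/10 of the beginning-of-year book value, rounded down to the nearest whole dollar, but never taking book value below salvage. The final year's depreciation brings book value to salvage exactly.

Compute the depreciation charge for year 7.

$15,577

Depreciable base = $277,663 − $24,800 = $252,863.
Year 1: ⌊$277,663 × 125%/10⌋ = $34,707. Book value $242,956.
Year 2: ⌊$242,956 × 125%/10⌋ = $30,369. Book value $212,587.
Year 3: ⌊$212,587 × 125%/10⌋ = $26,573. Book value $186,014.
Year 4: ⌊$186,014 × 125%/10⌋ = $23,251. Book value $162,763.
Year 5: ⌊$162,763 × 125%/10⌋ = $20,345. Book value $142,418.
Year 6: ⌊$142,418 × 125%/10⌋ = $17,802. Book value $124,616.
Year 7: ⌊$124,616 × 125%/10⌋ = $15,577. Book value $109,039.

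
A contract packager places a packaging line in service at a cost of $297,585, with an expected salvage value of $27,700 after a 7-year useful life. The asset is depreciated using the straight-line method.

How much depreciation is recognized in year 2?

$38,555

Depreciable base = $297,585 − $27,700 = $269,885.
Annual expense = $269,885 / 7 = $38,555.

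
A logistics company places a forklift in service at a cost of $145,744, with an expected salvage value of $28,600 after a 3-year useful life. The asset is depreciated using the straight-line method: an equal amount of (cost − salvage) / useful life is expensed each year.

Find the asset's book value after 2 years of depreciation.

Depreciable base = $145,744 − $28,600 = $117,144.
Annual expense = $117,144 / 3 = $39,048.
End of year 1: book value $106,696.
End of year 2: book value $67,648.

$67,648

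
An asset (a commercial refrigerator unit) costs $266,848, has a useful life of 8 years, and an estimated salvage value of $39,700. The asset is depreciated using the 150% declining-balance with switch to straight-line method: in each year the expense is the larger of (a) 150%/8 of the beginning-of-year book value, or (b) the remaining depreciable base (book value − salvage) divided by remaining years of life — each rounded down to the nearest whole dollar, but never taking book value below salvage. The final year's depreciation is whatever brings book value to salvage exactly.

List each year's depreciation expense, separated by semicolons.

$50,034; $40,652; $33,030; $26,837; $21,805; $18,263; $18,263; $18,264

Depreciable base = $266,848 − $39,700 = $227,148.
Year 1: DB = ⌊$266,848 × 150%/8⌋ = $50,034; SL = ⌊$227,148/8⌋ = $28,393 → take DB $50,034. Book value $216,814.
Year 2: DB = ⌊$216,814 × 150%/8⌋ = $40,652; SL = ⌊$177,114/7⌋ = $25,302 → take DB $40,652. Book value $176,162.
Year 3: DB = ⌊$176,162 × 150%/8⌋ = $33,030; SL = ⌊$136,462/6⌋ = $22,743 → take DB $33,030. Book value $143,132.
Year 4: DB = ⌊$143,132 × 150%/8⌋ = $26,837; SL = ⌊$103,432/5⌋ = $20,686 → take DB $26,837. Book value $116,295.
Year 5: DB = ⌊$116,295 × 150%/8⌋ = $21,805; SL = ⌊$76,595/4⌋ = $19,148 → take DB $21,805. Book value $94,490.
Year 6: DB = ⌊$94,490 × 150%/8⌋ = $17,716; SL = ⌊$54,790/3⌋ = $18,263 → take SL $18,263. Book value $76,227.
Year 7: DB = ⌊$76,227 × 150%/8⌋ = $14,292; SL = ⌊$36,527/2⌋ = $18,263 → take SL $18,263. Book value $57,964.
Year 8 (final): $57,964 − $39,700 = $18,264. Book value $39,700.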